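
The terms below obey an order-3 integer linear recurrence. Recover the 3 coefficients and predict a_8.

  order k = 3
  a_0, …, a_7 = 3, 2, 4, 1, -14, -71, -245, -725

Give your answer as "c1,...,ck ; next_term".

  a_3 = 4·4 + -3·2 + -3·3 = 1
  a_4 = 4·1 + -3·4 + -3·2 = -14
  a_5 = 4·-14 + -3·1 + -3·4 = -71
  a_6 = 4·-71 + -3·-14 + -3·1 = -245
  a_7 = 4·-245 + -3·-71 + -3·-14 = -725
  a_8 = 4·-725 + -3·-245 + -3·-71 = -1952

4,-3,-3 ; -1952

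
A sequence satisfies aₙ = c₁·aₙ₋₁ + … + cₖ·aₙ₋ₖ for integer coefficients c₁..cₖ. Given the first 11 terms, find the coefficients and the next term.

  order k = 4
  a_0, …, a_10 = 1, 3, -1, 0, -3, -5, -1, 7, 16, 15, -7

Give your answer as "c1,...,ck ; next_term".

  a_4 = 1·0 + -1·-1 + -1·3 + -1·1 = -3
  a_5 = 1·-3 + -1·0 + -1·-1 + -1·3 = -5
  a_6 = 1·-5 + -1·-3 + -1·0 + -1·-1 = -1
  a_7 = 1·-1 + -1·-5 + -1·-3 + -1·0 = 7
  a_8 = 1·7 + -1·-1 + -1·-5 + -1·-3 = 16
  a_9 = 1·16 + -1·7 + -1·-1 + -1·-5 = 15
  a_10 = 1·15 + -1·16 + -1·7 + -1·-1 = -7
  a_11 = 1·-7 + -1·15 + -1·16 + -1·7 = -45

1,-1,-1,-1 ; -45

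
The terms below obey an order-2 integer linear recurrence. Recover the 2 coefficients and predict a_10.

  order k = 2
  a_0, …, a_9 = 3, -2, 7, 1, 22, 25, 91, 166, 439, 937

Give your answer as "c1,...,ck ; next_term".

1,3 ; 2254

  a_2 = 1·-2 + 3·3 = 7
  a_3 = 1·7 + 3·-2 = 1
  a_4 = 1·1 + 3·7 = 22
  a_5 = 1·22 + 3·1 = 25
  a_6 = 1·25 + 3·22 = 91
  a_7 = 1·91 + 3·25 = 166
  a_8 = 1·166 + 3·91 = 439
  a_9 = 1·439 + 3·166 = 937
  a_10 = 1·937 + 3·439 = 2254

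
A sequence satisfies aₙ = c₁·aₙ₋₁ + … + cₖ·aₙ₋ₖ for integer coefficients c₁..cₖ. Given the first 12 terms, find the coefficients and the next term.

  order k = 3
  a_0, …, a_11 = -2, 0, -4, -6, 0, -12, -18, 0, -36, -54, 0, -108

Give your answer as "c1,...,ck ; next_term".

  a_3 = 0·-4 + 0·0 + 3·-2 = -6
  a_4 = 0·-6 + 0·-4 + 3·0 = 0
  a_5 = 0·0 + 0·-6 + 3·-4 = -12
  a_6 = 0·-12 + 0·0 + 3·-6 = -18
  a_7 = 0·-18 + 0·-12 + 3·0 = 0
  a_8 = 0·0 + 0·-18 + 3·-12 = -36
  a_9 = 0·-36 + 0·0 + 3·-18 = -54
  a_10 = 0·-54 + 0·-36 + 3·0 = 0
  a_11 = 0·0 + 0·-54 + 3·-36 = -108
  a_12 = 0·-108 + 0·0 + 3·-54 = -162

0,0,3 ; -162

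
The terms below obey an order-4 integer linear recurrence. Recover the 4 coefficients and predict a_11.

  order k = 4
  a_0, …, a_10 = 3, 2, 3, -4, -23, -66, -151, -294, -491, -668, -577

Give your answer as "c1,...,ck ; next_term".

  a_4 = 3·-4 + -2·3 + -1·2 + -1·3 = -23
  a_5 = 3·-23 + -2·-4 + -1·3 + -1·2 = -66
  a_6 = 3·-66 + -2·-23 + -1·-4 + -1·3 = -151
  a_7 = 3·-151 + -2·-66 + -1·-23 + -1·-4 = -294
  a_8 = 3·-294 + -2·-151 + -1·-66 + -1·-23 = -491
  a_9 = 3·-491 + -2·-294 + -1·-151 + -1·-66 = -668
  a_10 = 3·-668 + -2·-491 + -1·-294 + -1·-151 = -577
  a_11 = 3·-577 + -2·-668 + -1·-491 + -1·-294 = 390

3,-2,-1,-1 ; 390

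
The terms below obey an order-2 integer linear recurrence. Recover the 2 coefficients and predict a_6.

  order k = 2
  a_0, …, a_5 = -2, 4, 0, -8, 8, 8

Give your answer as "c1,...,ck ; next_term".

-1,-2 ; -24

  a_2 = -1·4 + -2·-2 = 0
  a_3 = -1·0 + -2·4 = -8
  a_4 = -1·-8 + -2·0 = 8
  a_5 = -1·8 + -2·-8 = 8
  a_6 = -1·8 + -2·8 = -24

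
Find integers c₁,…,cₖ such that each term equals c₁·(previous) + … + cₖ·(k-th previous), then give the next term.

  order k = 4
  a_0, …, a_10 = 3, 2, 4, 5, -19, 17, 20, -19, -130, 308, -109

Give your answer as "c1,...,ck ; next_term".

  a_4 = -2·5 + -3·4 + -3·2 + 3·3 = -19
  a_5 = -2·-19 + -3·5 + -3·4 + 3·2 = 17
  a_6 = -2·17 + -3·-19 + -3·5 + 3·4 = 20
  a_7 = -2·20 + -3·17 + -3·-19 + 3·5 = -19
  a_8 = -2·-19 + -3·20 + -3·17 + 3·-19 = -130
  a_9 = -2·-130 + -3·-19 + -3·20 + 3·17 = 308
  a_10 = -2·308 + -3·-130 + -3·-19 + 3·20 = -109
  a_11 = -2·-109 + -3·308 + -3·-130 + 3·-19 = -373

-2,-3,-3,3 ; -373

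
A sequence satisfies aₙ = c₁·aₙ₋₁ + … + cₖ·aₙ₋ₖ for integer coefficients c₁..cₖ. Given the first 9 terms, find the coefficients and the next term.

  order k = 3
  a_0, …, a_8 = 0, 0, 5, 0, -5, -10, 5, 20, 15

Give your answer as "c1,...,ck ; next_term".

  a_3 = 0·5 + -1·0 + -2·0 = 0
  a_4 = 0·0 + -1·5 + -2·0 = -5
  a_5 = 0·-5 + -1·0 + -2·5 = -10
  a_6 = 0·-10 + -1·-5 + -2·0 = 5
  a_7 = 0·5 + -1·-10 + -2·-5 = 20
  a_8 = 0·20 + -1·5 + -2·-10 = 15
  a_9 = 0·15 + -1·20 + -2·5 = -30

0,-1,-2 ; -30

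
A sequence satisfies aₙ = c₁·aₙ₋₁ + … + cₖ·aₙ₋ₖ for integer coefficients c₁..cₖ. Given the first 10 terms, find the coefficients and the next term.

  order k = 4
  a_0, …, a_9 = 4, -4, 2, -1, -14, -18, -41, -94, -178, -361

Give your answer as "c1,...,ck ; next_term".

2,0,1,-2 ; -734

  a_4 = 2·-1 + 0·2 + 1·-4 + -2·4 = -14
  a_5 = 2·-14 + 0·-1 + 1·2 + -2·-4 = -18
  a_6 = 2·-18 + 0·-14 + 1·-1 + -2·2 = -41
  a_7 = 2·-41 + 0·-18 + 1·-14 + -2·-1 = -94
  a_8 = 2·-94 + 0·-41 + 1·-18 + -2·-14 = -178
  a_9 = 2·-178 + 0·-94 + 1·-41 + -2·-18 = -361
  a_10 = 2·-361 + 0·-178 + 1·-94 + -2·-41 = -734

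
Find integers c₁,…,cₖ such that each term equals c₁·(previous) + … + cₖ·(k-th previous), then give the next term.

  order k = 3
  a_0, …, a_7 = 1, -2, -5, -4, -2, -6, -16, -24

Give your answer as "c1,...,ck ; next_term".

2,-2,2 ; -28

  a_3 = 2·-5 + -2·-2 + 2·1 = -4
  a_4 = 2·-4 + -2·-5 + 2·-2 = -2
  a_5 = 2·-2 + -2·-4 + 2·-5 = -6
  a_6 = 2·-6 + -2·-2 + 2·-4 = -16
  a_7 = 2·-16 + -2·-6 + 2·-2 = -24
  a_8 = 2·-24 + -2·-16 + 2·-6 = -28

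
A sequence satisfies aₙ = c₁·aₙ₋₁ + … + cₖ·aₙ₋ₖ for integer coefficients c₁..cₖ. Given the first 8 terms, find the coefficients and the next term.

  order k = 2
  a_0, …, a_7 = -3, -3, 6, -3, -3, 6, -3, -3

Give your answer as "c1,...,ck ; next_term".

  a_2 = -1·-3 + -1·-3 = 6
  a_3 = -1·6 + -1·-3 = -3
  a_4 = -1·-3 + -1·6 = -3
  a_5 = -1·-3 + -1·-3 = 6
  a_6 = -1·6 + -1·-3 = -3
  a_7 = -1·-3 + -1·6 = -3
  a_8 = -1·-3 + -1·-3 = 6

-1,-1 ; 6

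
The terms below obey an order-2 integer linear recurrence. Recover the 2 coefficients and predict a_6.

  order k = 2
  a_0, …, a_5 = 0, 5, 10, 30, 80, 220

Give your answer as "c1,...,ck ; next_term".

  a_2 = 2·5 + 2·0 = 10
  a_3 = 2·10 + 2·5 = 30
  a_4 = 2·30 + 2·10 = 80
  a_5 = 2·80 + 2·30 = 220
  a_6 = 2·220 + 2·80 = 600

2,2 ; 600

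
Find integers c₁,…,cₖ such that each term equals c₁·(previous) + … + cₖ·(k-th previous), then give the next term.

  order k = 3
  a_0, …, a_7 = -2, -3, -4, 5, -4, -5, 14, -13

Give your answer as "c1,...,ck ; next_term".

  a_3 = -1·-4 + -1·-3 + 1·-2 = 5
  a_4 = -1·5 + -1·-4 + 1·-3 = -4
  a_5 = -1·-4 + -1·5 + 1·-4 = -5
  a_6 = -1·-5 + -1·-4 + 1·5 = 14
  a_7 = -1·14 + -1·-5 + 1·-4 = -13
  a_8 = -1·-13 + -1·14 + 1·-5 = -6

-1,-1,1 ; -6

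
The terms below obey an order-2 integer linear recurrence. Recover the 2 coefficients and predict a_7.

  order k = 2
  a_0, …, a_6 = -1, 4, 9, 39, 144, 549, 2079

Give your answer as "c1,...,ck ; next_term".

3,3 ; 7884

  a_2 = 3·4 + 3·-1 = 9
  a_3 = 3·9 + 3·4 = 39
  a_4 = 3·39 + 3·9 = 144
  a_5 = 3·144 + 3·39 = 549
  a_6 = 3·549 + 3·144 = 2079
  a_7 = 3·2079 + 3·549 = 7884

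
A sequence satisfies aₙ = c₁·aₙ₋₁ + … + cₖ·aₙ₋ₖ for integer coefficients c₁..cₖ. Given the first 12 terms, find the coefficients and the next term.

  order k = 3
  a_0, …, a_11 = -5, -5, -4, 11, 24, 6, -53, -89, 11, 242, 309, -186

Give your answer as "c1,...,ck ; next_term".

1,-2,-1 ; -1046

  a_3 = 1·-4 + -2·-5 + -1·-5 = 11
  a_4 = 1·11 + -2·-4 + -1·-5 = 24
  a_5 = 1·24 + -2·11 + -1·-4 = 6
  a_6 = 1·6 + -2·24 + -1·11 = -53
  a_7 = 1·-53 + -2·6 + -1·24 = -89
  a_8 = 1·-89 + -2·-53 + -1·6 = 11
  a_9 = 1·11 + -2·-89 + -1·-53 = 242
  a_10 = 1·242 + -2·11 + -1·-89 = 309
  a_11 = 1·309 + -2·242 + -1·11 = -186
  a_12 = 1·-186 + -2·309 + -1·242 = -1046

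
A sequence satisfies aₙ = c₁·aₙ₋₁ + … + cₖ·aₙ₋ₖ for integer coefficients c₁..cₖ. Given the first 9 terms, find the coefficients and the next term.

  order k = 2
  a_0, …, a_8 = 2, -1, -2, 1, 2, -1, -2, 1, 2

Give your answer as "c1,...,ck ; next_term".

0,-1 ; -1

  a_2 = 0·-1 + -1·2 = -2
  a_3 = 0·-2 + -1·-1 = 1
  a_4 = 0·1 + -1·-2 = 2
  a_5 = 0·2 + -1·1 = -1
  a_6 = 0·-1 + -1·2 = -2
  a_7 = 0·-2 + -1·-1 = 1
  a_8 = 0·1 + -1·-2 = 2
  a_9 = 0·2 + -1·1 = -1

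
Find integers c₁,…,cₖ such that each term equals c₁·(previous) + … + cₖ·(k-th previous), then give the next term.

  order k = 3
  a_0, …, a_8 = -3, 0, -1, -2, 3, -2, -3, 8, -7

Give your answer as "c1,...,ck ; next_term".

-1,-1,1 ; -4

  a_3 = -1·-1 + -1·0 + 1·-3 = -2
  a_4 = -1·-2 + -1·-1 + 1·0 = 3
  a_5 = -1·3 + -1·-2 + 1·-1 = -2
  a_6 = -1·-2 + -1·3 + 1·-2 = -3
  a_7 = -1·-3 + -1·-2 + 1·3 = 8
  a_8 = -1·8 + -1·-3 + 1·-2 = -7
  a_9 = -1·-7 + -1·8 + 1·-3 = -4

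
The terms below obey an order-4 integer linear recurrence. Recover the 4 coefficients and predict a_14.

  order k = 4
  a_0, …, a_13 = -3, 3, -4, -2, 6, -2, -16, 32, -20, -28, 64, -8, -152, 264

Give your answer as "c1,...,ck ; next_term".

  a_4 = -2·-2 + -2·-4 + 0·3 + 2·-3 = 6
  a_5 = -2·6 + -2·-2 + 0·-4 + 2·3 = -2
  a_6 = -2·-2 + -2·6 + 0·-2 + 2·-4 = -16
  a_7 = -2·-16 + -2·-2 + 0·6 + 2·-2 = 32
  a_8 = -2·32 + -2·-16 + 0·-2 + 2·6 = -20
  a_9 = -2·-20 + -2·32 + 0·-16 + 2·-2 = -28
  a_10 = -2·-28 + -2·-20 + 0·32 + 2·-16 = 64
  a_11 = -2·64 + -2·-28 + 0·-20 + 2·32 = -8
  a_12 = -2·-8 + -2·64 + 0·-28 + 2·-20 = -152
  a_13 = -2·-152 + -2·-8 + 0·64 + 2·-28 = 264
  a_14 = -2·264 + -2·-152 + 0·-8 + 2·64 = -96

-2,-2,0,2 ; -96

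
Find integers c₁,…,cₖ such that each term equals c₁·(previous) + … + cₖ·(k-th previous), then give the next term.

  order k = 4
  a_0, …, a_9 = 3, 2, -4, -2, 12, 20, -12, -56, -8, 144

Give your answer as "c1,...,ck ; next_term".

1,-2,0,2 ; 136

  a_4 = 1·-2 + -2·-4 + 0·2 + 2·3 = 12
  a_5 = 1·12 + -2·-2 + 0·-4 + 2·2 = 20
  a_6 = 1·20 + -2·12 + 0·-2 + 2·-4 = -12
  a_7 = 1·-12 + -2·20 + 0·12 + 2·-2 = -56
  a_8 = 1·-56 + -2·-12 + 0·20 + 2·12 = -8
  a_9 = 1·-8 + -2·-56 + 0·-12 + 2·20 = 144
  a_10 = 1·144 + -2·-8 + 0·-56 + 2·-12 = 136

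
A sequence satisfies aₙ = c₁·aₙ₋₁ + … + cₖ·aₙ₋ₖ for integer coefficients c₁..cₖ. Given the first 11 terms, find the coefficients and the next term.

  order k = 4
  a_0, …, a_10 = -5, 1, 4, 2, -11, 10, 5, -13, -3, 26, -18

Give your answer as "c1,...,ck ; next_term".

  a_4 = -1·2 + -1·4 + 0·1 + 1·-5 = -11
  a_5 = -1·-11 + -1·2 + 0·4 + 1·1 = 10
  a_6 = -1·10 + -1·-11 + 0·2 + 1·4 = 5
  a_7 = -1·5 + -1·10 + 0·-11 + 1·2 = -13
  a_8 = -1·-13 + -1·5 + 0·10 + 1·-11 = -3
  a_9 = -1·-3 + -1·-13 + 0·5 + 1·10 = 26
  a_10 = -1·26 + -1·-3 + 0·-13 + 1·5 = -18
  a_11 = -1·-18 + -1·26 + 0·-3 + 1·-13 = -21

-1,-1,0,1 ; -21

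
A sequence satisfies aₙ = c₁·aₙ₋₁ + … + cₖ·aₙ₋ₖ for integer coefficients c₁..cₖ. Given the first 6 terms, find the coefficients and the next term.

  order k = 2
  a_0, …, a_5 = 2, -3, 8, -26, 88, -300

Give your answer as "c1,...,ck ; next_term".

-4,-2 ; 1024

  a_2 = -4·-3 + -2·2 = 8
  a_3 = -4·8 + -2·-3 = -26
  a_4 = -4·-26 + -2·8 = 88
  a_5 = -4·88 + -2·-26 = -300
  a_6 = -4·-300 + -2·88 = 1024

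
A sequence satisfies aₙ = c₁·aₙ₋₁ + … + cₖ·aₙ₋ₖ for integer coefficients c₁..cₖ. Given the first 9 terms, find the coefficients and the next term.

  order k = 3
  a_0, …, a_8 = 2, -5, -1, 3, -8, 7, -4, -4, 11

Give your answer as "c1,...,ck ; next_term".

  a_3 = -1·-1 + 0·-5 + 1·2 = 3
  a_4 = -1·3 + 0·-1 + 1·-5 = -8
  a_5 = -1·-8 + 0·3 + 1·-1 = 7
  a_6 = -1·7 + 0·-8 + 1·3 = -4
  a_7 = -1·-4 + 0·7 + 1·-8 = -4
  a_8 = -1·-4 + 0·-4 + 1·7 = 11
  a_9 = -1·11 + 0·-4 + 1·-4 = -15

-1,0,1 ; -15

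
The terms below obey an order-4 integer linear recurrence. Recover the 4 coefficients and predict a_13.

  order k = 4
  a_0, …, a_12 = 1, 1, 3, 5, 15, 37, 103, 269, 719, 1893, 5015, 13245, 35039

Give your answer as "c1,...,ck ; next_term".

  a_4 = 3·5 + 0·3 + -4·1 + 4·1 = 15
  a_5 = 3·15 + 0·5 + -4·3 + 4·1 = 37
  a_6 = 3·37 + 0·15 + -4·5 + 4·3 = 103
  a_7 = 3·103 + 0·37 + -4·15 + 4·5 = 269
  a_8 = 3·269 + 0·103 + -4·37 + 4·15 = 719
  a_9 = 3·719 + 0·269 + -4·103 + 4·37 = 1893
  a_10 = 3·1893 + 0·719 + -4·269 + 4·103 = 5015
  a_11 = 3·5015 + 0·1893 + -4·719 + 4·269 = 13245
  a_12 = 3·13245 + 0·5015 + -4·1893 + 4·719 = 35039
  a_13 = 3·35039 + 0·13245 + -4·5015 + 4·1893 = 92629

3,0,-4,4 ; 92629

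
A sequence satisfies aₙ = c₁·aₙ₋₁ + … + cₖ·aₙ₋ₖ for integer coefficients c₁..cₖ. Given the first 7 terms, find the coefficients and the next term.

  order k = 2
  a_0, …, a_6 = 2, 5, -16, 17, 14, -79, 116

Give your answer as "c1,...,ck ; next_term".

-2,-3 ; 5

  a_2 = -2·5 + -3·2 = -16
  a_3 = -2·-16 + -3·5 = 17
  a_4 = -2·17 + -3·-16 = 14
  a_5 = -2·14 + -3·17 = -79
  a_6 = -2·-79 + -3·14 = 116
  a_7 = -2·116 + -3·-79 = 5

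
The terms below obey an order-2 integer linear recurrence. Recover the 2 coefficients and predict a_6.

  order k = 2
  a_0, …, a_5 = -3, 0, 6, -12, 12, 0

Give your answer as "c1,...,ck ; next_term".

  a_2 = -2·0 + -2·-3 = 6
  a_3 = -2·6 + -2·0 = -12
  a_4 = -2·-12 + -2·6 = 12
  a_5 = -2·12 + -2·-12 = 0
  a_6 = -2·0 + -2·12 = -24

-2,-2 ; -24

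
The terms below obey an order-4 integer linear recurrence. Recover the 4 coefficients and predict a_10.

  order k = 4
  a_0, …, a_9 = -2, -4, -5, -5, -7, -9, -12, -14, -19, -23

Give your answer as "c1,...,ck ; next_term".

  a_4 = 0·-5 + 1·-5 + 0·-4 + 1·-2 = -7
  a_5 = 0·-7 + 1·-5 + 0·-5 + 1·-4 = -9
  a_6 = 0·-9 + 1·-7 + 0·-5 + 1·-5 = -12
  a_7 = 0·-12 + 1·-9 + 0·-7 + 1·-5 = -14
  a_8 = 0·-14 + 1·-12 + 0·-9 + 1·-7 = -19
  a_9 = 0·-19 + 1·-14 + 0·-12 + 1·-9 = -23
  a_10 = 0·-23 + 1·-19 + 0·-14 + 1·-12 = -31

0,1,0,1 ; -31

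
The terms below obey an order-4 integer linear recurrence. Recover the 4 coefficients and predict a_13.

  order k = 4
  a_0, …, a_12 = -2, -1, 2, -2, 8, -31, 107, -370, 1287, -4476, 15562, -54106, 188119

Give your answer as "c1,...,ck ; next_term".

-3,1,-2,1 ; -654063

  a_4 = -3·-2 + 1·2 + -2·-1 + 1·-2 = 8
  a_5 = -3·8 + 1·-2 + -2·2 + 1·-1 = -31
  a_6 = -3·-31 + 1·8 + -2·-2 + 1·2 = 107
  a_7 = -3·107 + 1·-31 + -2·8 + 1·-2 = -370
  a_8 = -3·-370 + 1·107 + -2·-31 + 1·8 = 1287
  a_9 = -3·1287 + 1·-370 + -2·107 + 1·-31 = -4476
  a_10 = -3·-4476 + 1·1287 + -2·-370 + 1·107 = 15562
  a_11 = -3·15562 + 1·-4476 + -2·1287 + 1·-370 = -54106
  a_12 = -3·-54106 + 1·15562 + -2·-4476 + 1·1287 = 188119
  a_13 = -3·188119 + 1·-54106 + -2·15562 + 1·-4476 = -654063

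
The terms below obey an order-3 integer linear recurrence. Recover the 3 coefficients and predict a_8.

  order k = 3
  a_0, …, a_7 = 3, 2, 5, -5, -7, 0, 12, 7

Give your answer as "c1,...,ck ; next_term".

0,-1,-1 ; -12

  a_3 = 0·5 + -1·2 + -1·3 = -5
  a_4 = 0·-5 + -1·5 + -1·2 = -7
  a_5 = 0·-7 + -1·-5 + -1·5 = 0
  a_6 = 0·0 + -1·-7 + -1·-5 = 12
  a_7 = 0·12 + -1·0 + -1·-7 = 7
  a_8 = 0·7 + -1·12 + -1·0 = -12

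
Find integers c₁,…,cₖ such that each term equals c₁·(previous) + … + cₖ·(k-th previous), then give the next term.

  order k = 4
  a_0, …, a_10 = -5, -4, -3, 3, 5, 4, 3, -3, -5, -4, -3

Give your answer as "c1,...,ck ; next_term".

  a_4 = 0·3 + 0·-3 + 0·-4 + -1·-5 = 5
  a_5 = 0·5 + 0·3 + 0·-3 + -1·-4 = 4
  a_6 = 0·4 + 0·5 + 0·3 + -1·-3 = 3
  a_7 = 0·3 + 0·4 + 0·5 + -1·3 = -3
  a_8 = 0·-3 + 0·3 + 0·4 + -1·5 = -5
  a_9 = 0·-5 + 0·-3 + 0·3 + -1·4 = -4
  a_10 = 0·-4 + 0·-5 + 0·-3 + -1·3 = -3
  a_11 = 0·-3 + 0·-4 + 0·-5 + -1·-3 = 3

0,0,0,-1 ; 3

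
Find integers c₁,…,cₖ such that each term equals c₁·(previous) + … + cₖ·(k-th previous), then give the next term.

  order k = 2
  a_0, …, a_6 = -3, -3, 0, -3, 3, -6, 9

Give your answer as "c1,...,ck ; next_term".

  a_2 = -1·-3 + 1·-3 = 0
  a_3 = -1·0 + 1·-3 = -3
  a_4 = -1·-3 + 1·0 = 3
  a_5 = -1·3 + 1·-3 = -6
  a_6 = -1·-6 + 1·3 = 9
  a_7 = -1·9 + 1·-6 = -15

-1,1 ; -15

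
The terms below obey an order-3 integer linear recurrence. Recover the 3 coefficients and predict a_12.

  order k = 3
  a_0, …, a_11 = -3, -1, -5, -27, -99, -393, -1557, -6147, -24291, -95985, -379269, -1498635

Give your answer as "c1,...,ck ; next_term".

  a_3 = 3·-5 + 3·-1 + 3·-3 = -27
  a_4 = 3·-27 + 3·-5 + 3·-1 = -99
  a_5 = 3·-99 + 3·-27 + 3·-5 = -393
  a_6 = 3·-393 + 3·-99 + 3·-27 = -1557
  a_7 = 3·-1557 + 3·-393 + 3·-99 = -6147
  a_8 = 3·-6147 + 3·-1557 + 3·-393 = -24291
  a_9 = 3·-24291 + 3·-6147 + 3·-1557 = -95985
  a_10 = 3·-95985 + 3·-24291 + 3·-6147 = -379269
  a_11 = 3·-379269 + 3·-95985 + 3·-24291 = -1498635
  a_12 = 3·-1498635 + 3·-379269 + 3·-95985 = -5921667

3,3,3 ; -5921667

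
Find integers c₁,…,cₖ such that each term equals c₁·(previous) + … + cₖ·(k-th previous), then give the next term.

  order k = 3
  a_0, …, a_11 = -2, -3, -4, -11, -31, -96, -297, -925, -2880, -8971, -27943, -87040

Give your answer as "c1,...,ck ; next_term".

  a_3 = 3·-4 + 1·-3 + -2·-2 = -11
  a_4 = 3·-11 + 1·-4 + -2·-3 = -31
  a_5 = 3·-31 + 1·-11 + -2·-4 = -96
  a_6 = 3·-96 + 1·-31 + -2·-11 = -297
  a_7 = 3·-297 + 1·-96 + -2·-31 = -925
  a_8 = 3·-925 + 1·-297 + -2·-96 = -2880
  a_9 = 3·-2880 + 1·-925 + -2·-297 = -8971
  a_10 = 3·-8971 + 1·-2880 + -2·-925 = -27943
  a_11 = 3·-27943 + 1·-8971 + -2·-2880 = -87040
  a_12 = 3·-87040 + 1·-27943 + -2·-8971 = -271121

3,1,-2 ; -271121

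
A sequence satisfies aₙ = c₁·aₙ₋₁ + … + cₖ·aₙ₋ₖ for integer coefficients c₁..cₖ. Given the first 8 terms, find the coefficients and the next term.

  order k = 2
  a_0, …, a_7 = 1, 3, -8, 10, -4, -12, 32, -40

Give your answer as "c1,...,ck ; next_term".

-2,-2 ; 16

  a_2 = -2·3 + -2·1 = -8
  a_3 = -2·-8 + -2·3 = 10
  a_4 = -2·10 + -2·-8 = -4
  a_5 = -2·-4 + -2·10 = -12
  a_6 = -2·-12 + -2·-4 = 32
  a_7 = -2·32 + -2·-12 = -40
  a_8 = -2·-40 + -2·32 = 16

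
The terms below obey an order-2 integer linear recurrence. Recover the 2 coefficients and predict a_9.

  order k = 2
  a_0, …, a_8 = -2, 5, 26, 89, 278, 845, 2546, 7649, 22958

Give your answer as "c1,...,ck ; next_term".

  a_2 = 4·5 + -3·-2 = 26
  a_3 = 4·26 + -3·5 = 89
  a_4 = 4·89 + -3·26 = 278
  a_5 = 4·278 + -3·89 = 845
  a_6 = 4·845 + -3·278 = 2546
  a_7 = 4·2546 + -3·845 = 7649
  a_8 = 4·7649 + -3·2546 = 22958
  a_9 = 4·22958 + -3·7649 = 68885

4,-3 ; 68885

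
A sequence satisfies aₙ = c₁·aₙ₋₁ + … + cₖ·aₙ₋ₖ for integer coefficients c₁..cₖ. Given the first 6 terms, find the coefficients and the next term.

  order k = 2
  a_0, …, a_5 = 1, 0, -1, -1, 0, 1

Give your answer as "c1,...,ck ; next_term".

  a_2 = 1·0 + -1·1 = -1
  a_3 = 1·-1 + -1·0 = -1
  a_4 = 1·-1 + -1·-1 = 0
  a_5 = 1·0 + -1·-1 = 1
  a_6 = 1·1 + -1·0 = 1

1,-1 ; 1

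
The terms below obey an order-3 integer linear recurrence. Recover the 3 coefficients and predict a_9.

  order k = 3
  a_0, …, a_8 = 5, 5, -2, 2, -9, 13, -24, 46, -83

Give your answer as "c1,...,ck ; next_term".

  a_3 = -1·-2 + 1·5 + -1·5 = 2
  a_4 = -1·2 + 1·-2 + -1·5 = -9
  a_5 = -1·-9 + 1·2 + -1·-2 = 13
  a_6 = -1·13 + 1·-9 + -1·2 = -24
  a_7 = -1·-24 + 1·13 + -1·-9 = 46
  a_8 = -1·46 + 1·-24 + -1·13 = -83
  a_9 = -1·-83 + 1·46 + -1·-24 = 153

-1,1,-1 ; 153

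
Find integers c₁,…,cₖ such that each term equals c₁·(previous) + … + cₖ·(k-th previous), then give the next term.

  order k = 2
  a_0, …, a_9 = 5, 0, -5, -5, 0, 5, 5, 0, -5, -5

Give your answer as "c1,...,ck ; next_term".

1,-1 ; 0

  a_2 = 1·0 + -1·5 = -5
  a_3 = 1·-5 + -1·0 = -5
  a_4 = 1·-5 + -1·-5 = 0
  a_5 = 1·0 + -1·-5 = 5
  a_6 = 1·5 + -1·0 = 5
  a_7 = 1·5 + -1·5 = 0
  a_8 = 1·0 + -1·5 = -5
  a_9 = 1·-5 + -1·0 = -5
  a_10 = 1·-5 + -1·-5 = 0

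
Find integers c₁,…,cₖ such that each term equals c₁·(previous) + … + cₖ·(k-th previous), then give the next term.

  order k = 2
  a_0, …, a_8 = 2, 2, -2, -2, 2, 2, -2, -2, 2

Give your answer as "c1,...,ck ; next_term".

0,-1 ; 2

  a_2 = 0·2 + -1·2 = -2
  a_3 = 0·-2 + -1·2 = -2
  a_4 = 0·-2 + -1·-2 = 2
  a_5 = 0·2 + -1·-2 = 2
  a_6 = 0·2 + -1·2 = -2
  a_7 = 0·-2 + -1·2 = -2
  a_8 = 0·-2 + -1·-2 = 2
  a_9 = 0·2 + -1·-2 = 2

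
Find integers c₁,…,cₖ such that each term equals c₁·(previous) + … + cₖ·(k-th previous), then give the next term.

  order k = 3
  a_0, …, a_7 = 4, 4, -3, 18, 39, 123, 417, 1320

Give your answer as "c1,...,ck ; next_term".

2,3,3 ; 4260

  a_3 = 2·-3 + 3·4 + 3·4 = 18
  a_4 = 2·18 + 3·-3 + 3·4 = 39
  a_5 = 2·39 + 3·18 + 3·-3 = 123
  a_6 = 2·123 + 3·39 + 3·18 = 417
  a_7 = 2·417 + 3·123 + 3·39 = 1320
  a_8 = 2·1320 + 3·417 + 3·123 = 4260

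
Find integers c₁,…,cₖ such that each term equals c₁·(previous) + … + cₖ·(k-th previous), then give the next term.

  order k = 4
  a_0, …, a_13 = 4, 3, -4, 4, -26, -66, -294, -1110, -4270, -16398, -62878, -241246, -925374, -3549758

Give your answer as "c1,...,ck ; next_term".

  a_4 = 3·4 + 4·-4 + -2·3 + -4·4 = -26
  a_5 = 3·-26 + 4·4 + -2·-4 + -4·3 = -66
  a_6 = 3·-66 + 4·-26 + -2·4 + -4·-4 = -294
  a_7 = 3·-294 + 4·-66 + -2·-26 + -4·4 = -1110
  a_8 = 3·-1110 + 4·-294 + -2·-66 + -4·-26 = -4270
  a_9 = 3·-4270 + 4·-1110 + -2·-294 + -4·-66 = -16398
  a_10 = 3·-16398 + 4·-4270 + -2·-1110 + -4·-294 = -62878
  a_11 = 3·-62878 + 4·-16398 + -2·-4270 + -4·-1110 = -241246
  a_12 = 3·-241246 + 4·-62878 + -2·-16398 + -4·-4270 = -925374
  a_13 = 3·-925374 + 4·-241246 + -2·-62878 + -4·-16398 = -3549758
  a_14 = 3·-3549758 + 4·-925374 + -2·-241246 + -4·-62878 = -13616766

3,4,-2,-4 ; -13616766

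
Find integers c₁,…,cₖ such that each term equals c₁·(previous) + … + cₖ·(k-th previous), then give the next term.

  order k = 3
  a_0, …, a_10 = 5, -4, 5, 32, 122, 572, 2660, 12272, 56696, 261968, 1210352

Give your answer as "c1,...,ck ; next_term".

4,2,4 ; 5592128

  a_3 = 4·5 + 2·-4 + 4·5 = 32
  a_4 = 4·32 + 2·5 + 4·-4 = 122
  a_5 = 4·122 + 2·32 + 4·5 = 572
  a_6 = 4·572 + 2·122 + 4·32 = 2660
  a_7 = 4·2660 + 2·572 + 4·122 = 12272
  a_8 = 4·12272 + 2·2660 + 4·572 = 56696
  a_9 = 4·56696 + 2·12272 + 4·2660 = 261968
  a_10 = 4·261968 + 2·56696 + 4·12272 = 1210352
  a_11 = 4·1210352 + 2·261968 + 4·56696 = 5592128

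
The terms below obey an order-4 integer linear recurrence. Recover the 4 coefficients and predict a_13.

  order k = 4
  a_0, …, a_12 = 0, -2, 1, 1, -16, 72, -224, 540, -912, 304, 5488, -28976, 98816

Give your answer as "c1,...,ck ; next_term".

-4,-4,4,-4 ; -258624

  a_4 = -4·1 + -4·1 + 4·-2 + -4·0 = -16
  a_5 = -4·-16 + -4·1 + 4·1 + -4·-2 = 72
  a_6 = -4·72 + -4·-16 + 4·1 + -4·1 = -224
  a_7 = -4·-224 + -4·72 + 4·-16 + -4·1 = 540
  a_8 = -4·540 + -4·-224 + 4·72 + -4·-16 = -912
  a_9 = -4·-912 + -4·540 + 4·-224 + -4·72 = 304
  a_10 = -4·304 + -4·-912 + 4·540 + -4·-224 = 5488
  a_11 = -4·5488 + -4·304 + 4·-912 + -4·540 = -28976
  a_12 = -4·-28976 + -4·5488 + 4·304 + -4·-912 = 98816
  a_13 = -4·98816 + -4·-28976 + 4·5488 + -4·304 = -258624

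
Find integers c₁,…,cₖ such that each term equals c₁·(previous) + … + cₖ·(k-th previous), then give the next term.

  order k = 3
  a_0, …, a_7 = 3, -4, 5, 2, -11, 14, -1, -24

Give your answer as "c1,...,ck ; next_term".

  a_3 = -1·5 + -1·-4 + 1·3 = 2
  a_4 = -1·2 + -1·5 + 1·-4 = -11
  a_5 = -1·-11 + -1·2 + 1·5 = 14
  a_6 = -1·14 + -1·-11 + 1·2 = -1
  a_7 = -1·-1 + -1·14 + 1·-11 = -24
  a_8 = -1·-24 + -1·-1 + 1·14 = 39

-1,-1,1 ; 39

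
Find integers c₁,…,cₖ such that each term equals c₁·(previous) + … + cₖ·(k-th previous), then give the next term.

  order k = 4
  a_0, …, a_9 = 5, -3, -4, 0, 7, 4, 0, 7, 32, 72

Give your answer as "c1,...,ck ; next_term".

2,0,1,2 ; 151

  a_4 = 2·0 + 0·-4 + 1·-3 + 2·5 = 7
  a_5 = 2·7 + 0·0 + 1·-4 + 2·-3 = 4
  a_6 = 2·4 + 0·7 + 1·0 + 2·-4 = 0
  a_7 = 2·0 + 0·4 + 1·7 + 2·0 = 7
  a_8 = 2·7 + 0·0 + 1·4 + 2·7 = 32
  a_9 = 2·32 + 0·7 + 1·0 + 2·4 = 72
  a_10 = 2·72 + 0·32 + 1·7 + 2·0 = 151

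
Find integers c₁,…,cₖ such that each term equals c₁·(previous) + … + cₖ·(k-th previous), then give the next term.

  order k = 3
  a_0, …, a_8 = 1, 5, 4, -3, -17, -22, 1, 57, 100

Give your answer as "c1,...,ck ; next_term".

  a_3 = 1·4 + -1·5 + -2·1 = -3
  a_4 = 1·-3 + -1·4 + -2·5 = -17
  a_5 = 1·-17 + -1·-3 + -2·4 = -22
  a_6 = 1·-22 + -1·-17 + -2·-3 = 1
  a_7 = 1·1 + -1·-22 + -2·-17 = 57
  a_8 = 1·57 + -1·1 + -2·-22 = 100
  a_9 = 1·100 + -1·57 + -2·1 = 41

1,-1,-2 ; 41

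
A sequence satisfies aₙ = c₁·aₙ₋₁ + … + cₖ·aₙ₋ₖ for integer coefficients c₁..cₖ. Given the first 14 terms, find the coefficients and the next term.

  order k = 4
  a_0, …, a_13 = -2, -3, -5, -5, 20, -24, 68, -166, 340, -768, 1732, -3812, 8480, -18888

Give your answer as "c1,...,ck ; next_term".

  a_4 = -2·-5 + 0·-5 + -2·-3 + -2·-2 = 20
  a_5 = -2·20 + 0·-5 + -2·-5 + -2·-3 = -24
  a_6 = -2·-24 + 0·20 + -2·-5 + -2·-5 = 68
  a_7 = -2·68 + 0·-24 + -2·20 + -2·-5 = -166
  a_8 = -2·-166 + 0·68 + -2·-24 + -2·20 = 340
  a_9 = -2·340 + 0·-166 + -2·68 + -2·-24 = -768
  a_10 = -2·-768 + 0·340 + -2·-166 + -2·68 = 1732
  a_11 = -2·1732 + 0·-768 + -2·340 + -2·-166 = -3812
  a_12 = -2·-3812 + 0·1732 + -2·-768 + -2·340 = 8480
  a_13 = -2·8480 + 0·-3812 + -2·1732 + -2·-768 = -18888
  a_14 = -2·-18888 + 0·8480 + -2·-3812 + -2·1732 = 41936

-2,0,-2,-2 ; 41936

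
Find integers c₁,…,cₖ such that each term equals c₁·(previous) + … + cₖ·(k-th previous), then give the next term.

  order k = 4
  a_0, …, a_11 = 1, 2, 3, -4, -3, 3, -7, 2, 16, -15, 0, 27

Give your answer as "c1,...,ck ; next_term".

0,-1,1,-2 ; -47

  a_4 = 0·-4 + -1·3 + 1·2 + -2·1 = -3
  a_5 = 0·-3 + -1·-4 + 1·3 + -2·2 = 3
  a_6 = 0·3 + -1·-3 + 1·-4 + -2·3 = -7
  a_7 = 0·-7 + -1·3 + 1·-3 + -2·-4 = 2
  a_8 = 0·2 + -1·-7 + 1·3 + -2·-3 = 16
  a_9 = 0·16 + -1·2 + 1·-7 + -2·3 = -15
  a_10 = 0·-15 + -1·16 + 1·2 + -2·-7 = 0
  a_11 = 0·0 + -1·-15 + 1·16 + -2·2 = 27
  a_12 = 0·27 + -1·0 + 1·-15 + -2·16 = -47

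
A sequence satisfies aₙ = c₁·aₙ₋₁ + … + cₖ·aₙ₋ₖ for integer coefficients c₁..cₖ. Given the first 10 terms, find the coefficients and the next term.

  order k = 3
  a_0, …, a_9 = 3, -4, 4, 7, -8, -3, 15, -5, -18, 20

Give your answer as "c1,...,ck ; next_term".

  a_3 = 0·4 + -1·-4 + 1·3 = 7
  a_4 = 0·7 + -1·4 + 1·-4 = -8
  a_5 = 0·-8 + -1·7 + 1·4 = -3
  a_6 = 0·-3 + -1·-8 + 1·7 = 15
  a_7 = 0·15 + -1·-3 + 1·-8 = -5
  a_8 = 0·-5 + -1·15 + 1·-3 = -18
  a_9 = 0·-18 + -1·-5 + 1·15 = 20
  a_10 = 0·20 + -1·-18 + 1·-5 = 13

0,-1,1 ; 13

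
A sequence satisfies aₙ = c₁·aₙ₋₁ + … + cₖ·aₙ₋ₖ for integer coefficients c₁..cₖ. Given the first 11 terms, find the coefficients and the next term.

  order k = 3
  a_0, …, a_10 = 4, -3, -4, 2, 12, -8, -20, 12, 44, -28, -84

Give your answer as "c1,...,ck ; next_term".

  a_3 = -1·-4 + -2·-3 + -2·4 = 2
  a_4 = -1·2 + -2·-4 + -2·-3 = 12
  a_5 = -1·12 + -2·2 + -2·-4 = -8
  a_6 = -1·-8 + -2·12 + -2·2 = -20
  a_7 = -1·-20 + -2·-8 + -2·12 = 12
  a_8 = -1·12 + -2·-20 + -2·-8 = 44
  a_9 = -1·44 + -2·12 + -2·-20 = -28
  a_10 = -1·-28 + -2·44 + -2·12 = -84
  a_11 = -1·-84 + -2·-28 + -2·44 = 52

-1,-2,-2 ; 52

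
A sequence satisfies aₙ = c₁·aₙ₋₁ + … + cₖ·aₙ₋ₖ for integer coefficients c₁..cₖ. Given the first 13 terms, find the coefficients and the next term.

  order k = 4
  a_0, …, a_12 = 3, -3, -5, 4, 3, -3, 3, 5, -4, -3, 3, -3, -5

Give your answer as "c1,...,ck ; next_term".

1,-1,1,-1 ; 4

  a_4 = 1·4 + -1·-5 + 1·-3 + -1·3 = 3
  a_5 = 1·3 + -1·4 + 1·-5 + -1·-3 = -3
  a_6 = 1·-3 + -1·3 + 1·4 + -1·-5 = 3
  a_7 = 1·3 + -1·-3 + 1·3 + -1·4 = 5
  a_8 = 1·5 + -1·3 + 1·-3 + -1·3 = -4
  a_9 = 1·-4 + -1·5 + 1·3 + -1·-3 = -3
  a_10 = 1·-3 + -1·-4 + 1·5 + -1·3 = 3
  a_11 = 1·3 + -1·-3 + 1·-4 + -1·5 = -3
  a_12 = 1·-3 + -1·3 + 1·-3 + -1·-4 = -5
  a_13 = 1·-5 + -1·-3 + 1·3 + -1·-3 = 4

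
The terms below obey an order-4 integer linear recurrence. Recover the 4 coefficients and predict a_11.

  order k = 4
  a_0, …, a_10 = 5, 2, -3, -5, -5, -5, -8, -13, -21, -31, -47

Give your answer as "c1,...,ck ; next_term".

1,1,-1,1 ; -70

  a_4 = 1·-5 + 1·-3 + -1·2 + 1·5 = -5
  a_5 = 1·-5 + 1·-5 + -1·-3 + 1·2 = -5
  a_6 = 1·-5 + 1·-5 + -1·-5 + 1·-3 = -8
  a_7 = 1·-8 + 1·-5 + -1·-5 + 1·-5 = -13
  a_8 = 1·-13 + 1·-8 + -1·-5 + 1·-5 = -21
  a_9 = 1·-21 + 1·-13 + -1·-8 + 1·-5 = -31
  a_10 = 1·-31 + 1·-21 + -1·-13 + 1·-8 = -47
  a_11 = 1·-47 + 1·-31 + -1·-21 + 1·-13 = -70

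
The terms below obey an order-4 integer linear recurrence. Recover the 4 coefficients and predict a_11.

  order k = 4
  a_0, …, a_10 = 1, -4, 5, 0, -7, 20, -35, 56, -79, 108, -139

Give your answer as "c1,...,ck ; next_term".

  a_4 = -2·0 + 0·5 + 2·-4 + 1·1 = -7
  a_5 = -2·-7 + 0·0 + 2·5 + 1·-4 = 20
  a_6 = -2·20 + 0·-7 + 2·0 + 1·5 = -35
  a_7 = -2·-35 + 0·20 + 2·-7 + 1·0 = 56
  a_8 = -2·56 + 0·-35 + 2·20 + 1·-7 = -79
  a_9 = -2·-79 + 0·56 + 2·-35 + 1·20 = 108
  a_10 = -2·108 + 0·-79 + 2·56 + 1·-35 = -139
  a_11 = -2·-139 + 0·108 + 2·-79 + 1·56 = 176

-2,0,2,1 ; 176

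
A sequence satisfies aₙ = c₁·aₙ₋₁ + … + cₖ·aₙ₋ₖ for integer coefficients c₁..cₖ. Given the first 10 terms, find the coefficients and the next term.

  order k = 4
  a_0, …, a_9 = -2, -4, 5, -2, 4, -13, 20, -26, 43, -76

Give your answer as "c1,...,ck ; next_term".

-1,0,-1,1 ; 122

  a_4 = -1·-2 + 0·5 + -1·-4 + 1·-2 = 4
  a_5 = -1·4 + 0·-2 + -1·5 + 1·-4 = -13
  a_6 = -1·-13 + 0·4 + -1·-2 + 1·5 = 20
  a_7 = -1·20 + 0·-13 + -1·4 + 1·-2 = -26
  a_8 = -1·-26 + 0·20 + -1·-13 + 1·4 = 43
  a_9 = -1·43 + 0·-26 + -1·20 + 1·-13 = -76
  a_10 = -1·-76 + 0·43 + -1·-26 + 1·20 = 122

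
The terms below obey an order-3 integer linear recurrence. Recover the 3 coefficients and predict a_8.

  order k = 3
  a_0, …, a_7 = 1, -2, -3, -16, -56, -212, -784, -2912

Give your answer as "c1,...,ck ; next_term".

4,0,-4 ; -10800

  a_3 = 4·-3 + 0·-2 + -4·1 = -16
  a_4 = 4·-16 + 0·-3 + -4·-2 = -56
  a_5 = 4·-56 + 0·-16 + -4·-3 = -212
  a_6 = 4·-212 + 0·-56 + -4·-16 = -784
  a_7 = 4·-784 + 0·-212 + -4·-56 = -2912
  a_8 = 4·-2912 + 0·-784 + -4·-212 = -10800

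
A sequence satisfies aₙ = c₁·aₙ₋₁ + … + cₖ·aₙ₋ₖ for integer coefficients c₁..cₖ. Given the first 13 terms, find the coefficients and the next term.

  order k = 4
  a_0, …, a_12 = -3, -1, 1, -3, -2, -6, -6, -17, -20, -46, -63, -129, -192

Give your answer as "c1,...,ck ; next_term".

  a_4 = 0·-3 + 2·1 + 1·-1 + 1·-3 = -2
  a_5 = 0·-2 + 2·-3 + 1·1 + 1·-1 = -6
  a_6 = 0·-6 + 2·-2 + 1·-3 + 1·1 = -6
  a_7 = 0·-6 + 2·-6 + 1·-2 + 1·-3 = -17
  a_8 = 0·-17 + 2·-6 + 1·-6 + 1·-2 = -20
  a_9 = 0·-20 + 2·-17 + 1·-6 + 1·-6 = -46
  a_10 = 0·-46 + 2·-20 + 1·-17 + 1·-6 = -63
  a_11 = 0·-63 + 2·-46 + 1·-20 + 1·-17 = -129
  a_12 = 0·-129 + 2·-63 + 1·-46 + 1·-20 = -192
  a_13 = 0·-192 + 2·-129 + 1·-63 + 1·-46 = -367

0,2,1,1 ; -367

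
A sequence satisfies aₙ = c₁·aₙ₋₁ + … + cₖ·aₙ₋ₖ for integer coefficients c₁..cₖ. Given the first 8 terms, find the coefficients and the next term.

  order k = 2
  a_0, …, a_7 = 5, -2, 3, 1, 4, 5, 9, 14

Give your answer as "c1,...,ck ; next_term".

  a_2 = 1·-2 + 1·5 = 3
  a_3 = 1·3 + 1·-2 = 1
  a_4 = 1·1 + 1·3 = 4
  a_5 = 1·4 + 1·1 = 5
  a_6 = 1·5 + 1·4 = 9
  a_7 = 1·9 + 1·5 = 14
  a_8 = 1·14 + 1·9 = 23

1,1 ; 23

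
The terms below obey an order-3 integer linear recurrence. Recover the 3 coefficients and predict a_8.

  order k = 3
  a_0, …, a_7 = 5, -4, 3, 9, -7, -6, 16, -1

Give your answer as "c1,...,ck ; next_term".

0,-1,1 ; -22

  a_3 = 0·3 + -1·-4 + 1·5 = 9
  a_4 = 0·9 + -1·3 + 1·-4 = -7
  a_5 = 0·-7 + -1·9 + 1·3 = -6
  a_6 = 0·-6 + -1·-7 + 1·9 = 16
  a_7 = 0·16 + -1·-6 + 1·-7 = -1
  a_8 = 0·-1 + -1·16 + 1·-6 = -22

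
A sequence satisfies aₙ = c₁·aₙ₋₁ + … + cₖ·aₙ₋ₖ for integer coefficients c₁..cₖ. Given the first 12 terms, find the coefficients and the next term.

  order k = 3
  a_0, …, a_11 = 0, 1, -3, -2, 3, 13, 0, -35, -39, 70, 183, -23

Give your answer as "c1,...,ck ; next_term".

0,-2,-3 ; -576

  a_3 = 0·-3 + -2·1 + -3·0 = -2
  a_4 = 0·-2 + -2·-3 + -3·1 = 3
  a_5 = 0·3 + -2·-2 + -3·-3 = 13
  a_6 = 0·13 + -2·3 + -3·-2 = 0
  a_7 = 0·0 + -2·13 + -3·3 = -35
  a_8 = 0·-35 + -2·0 + -3·13 = -39
  a_9 = 0·-39 + -2·-35 + -3·0 = 70
  a_10 = 0·70 + -2·-39 + -3·-35 = 183
  a_11 = 0·183 + -2·70 + -3·-39 = -23
  a_12 = 0·-23 + -2·183 + -3·70 = -576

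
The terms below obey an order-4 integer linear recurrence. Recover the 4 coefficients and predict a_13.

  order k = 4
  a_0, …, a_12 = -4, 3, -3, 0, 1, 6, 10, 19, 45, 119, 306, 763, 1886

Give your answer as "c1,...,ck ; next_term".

  a_4 = 3·0 + -2·-3 + 1·3 + 2·-4 = 1
  a_5 = 3·1 + -2·0 + 1·-3 + 2·3 = 6
  a_6 = 3·6 + -2·1 + 1·0 + 2·-3 = 10
  a_7 = 3·10 + -2·6 + 1·1 + 2·0 = 19
  a_8 = 3·19 + -2·10 + 1·6 + 2·1 = 45
  a_9 = 3·45 + -2·19 + 1·10 + 2·6 = 119
  a_10 = 3·119 + -2·45 + 1·19 + 2·10 = 306
  a_11 = 3·306 + -2·119 + 1·45 + 2·19 = 763
  a_12 = 3·763 + -2·306 + 1·119 + 2·45 = 1886
  a_13 = 3·1886 + -2·763 + 1·306 + 2·119 = 4676

3,-2,1,2 ; 4676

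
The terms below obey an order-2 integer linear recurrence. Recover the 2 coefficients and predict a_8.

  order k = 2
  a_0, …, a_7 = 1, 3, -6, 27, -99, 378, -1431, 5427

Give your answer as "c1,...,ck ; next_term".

  a_2 = -3·3 + 3·1 = -6
  a_3 = -3·-6 + 3·3 = 27
  a_4 = -3·27 + 3·-6 = -99
  a_5 = -3·-99 + 3·27 = 378
  a_6 = -3·378 + 3·-99 = -1431
  a_7 = -3·-1431 + 3·378 = 5427
  a_8 = -3·5427 + 3·-1431 = -20574

-3,3 ; -20574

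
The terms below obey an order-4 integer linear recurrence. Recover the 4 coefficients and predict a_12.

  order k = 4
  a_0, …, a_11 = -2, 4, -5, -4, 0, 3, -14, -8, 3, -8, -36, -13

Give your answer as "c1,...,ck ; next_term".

0,0,1,2 ; -2

  a_4 = 0·-4 + 0·-5 + 1·4 + 2·-2 = 0
  a_5 = 0·0 + 0·-4 + 1·-5 + 2·4 = 3
  a_6 = 0·3 + 0·0 + 1·-4 + 2·-5 = -14
  a_7 = 0·-14 + 0·3 + 1·0 + 2·-4 = -8
  a_8 = 0·-8 + 0·-14 + 1·3 + 2·0 = 3
  a_9 = 0·3 + 0·-8 + 1·-14 + 2·3 = -8
  a_10 = 0·-8 + 0·3 + 1·-8 + 2·-14 = -36
  a_11 = 0·-36 + 0·-8 + 1·3 + 2·-8 = -13
  a_12 = 0·-13 + 0·-36 + 1·-8 + 2·3 = -2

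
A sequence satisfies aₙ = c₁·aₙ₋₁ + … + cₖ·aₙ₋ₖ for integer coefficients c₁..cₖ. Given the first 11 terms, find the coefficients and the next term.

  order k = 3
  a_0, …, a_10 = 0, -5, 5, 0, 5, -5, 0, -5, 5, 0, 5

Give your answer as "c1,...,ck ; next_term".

0,0,-1 ; -5

  a_3 = 0·5 + 0·-5 + -1·0 = 0
  a_4 = 0·0 + 0·5 + -1·-5 = 5
  a_5 = 0·5 + 0·0 + -1·5 = -5
  a_6 = 0·-5 + 0·5 + -1·0 = 0
  a_7 = 0·0 + 0·-5 + -1·5 = -5
  a_8 = 0·-5 + 0·0 + -1·-5 = 5
  a_9 = 0·5 + 0·-5 + -1·0 = 0
  a_10 = 0·0 + 0·5 + -1·-5 = 5
  a_11 = 0·5 + 0·0 + -1·5 = -5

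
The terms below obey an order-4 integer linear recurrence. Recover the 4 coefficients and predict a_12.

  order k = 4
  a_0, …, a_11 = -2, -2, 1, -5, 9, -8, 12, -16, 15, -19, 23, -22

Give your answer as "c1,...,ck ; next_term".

  a_4 = -1·-5 + 0·1 + -1·-2 + -1·-2 = 9
  a_5 = -1·9 + 0·-5 + -1·1 + -1·-2 = -8
  a_6 = -1·-8 + 0·9 + -1·-5 + -1·1 = 12
  a_7 = -1·12 + 0·-8 + -1·9 + -1·-5 = -16
  a_8 = -1·-16 + 0·12 + -1·-8 + -1·9 = 15
  a_9 = -1·15 + 0·-16 + -1·12 + -1·-8 = -19
  a_10 = -1·-19 + 0·15 + -1·-16 + -1·12 = 23
  a_11 = -1·23 + 0·-19 + -1·15 + -1·-16 = -22
  a_12 = -1·-22 + 0·23 + -1·-19 + -1·15 = 26

-1,0,-1,-1 ; 26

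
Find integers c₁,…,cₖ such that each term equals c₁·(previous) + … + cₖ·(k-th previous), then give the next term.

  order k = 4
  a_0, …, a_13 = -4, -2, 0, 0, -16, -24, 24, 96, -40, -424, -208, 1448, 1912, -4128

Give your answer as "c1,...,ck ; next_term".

  a_4 = 1·0 + -3·0 + 0·-2 + 4·-4 = -16
  a_5 = 1·-16 + -3·0 + 0·0 + 4·-2 = -24
  a_6 = 1·-24 + -3·-16 + 0·0 + 4·0 = 24
  a_7 = 1·24 + -3·-24 + 0·-16 + 4·0 = 96
  a_8 = 1·96 + -3·24 + 0·-24 + 4·-16 = -40
  a_9 = 1·-40 + -3·96 + 0·24 + 4·-24 = -424
  a_10 = 1·-424 + -3·-40 + 0·96 + 4·24 = -208
  a_11 = 1·-208 + -3·-424 + 0·-40 + 4·96 = 1448
  a_12 = 1·1448 + -3·-208 + 0·-424 + 4·-40 = 1912
  a_13 = 1·1912 + -3·1448 + 0·-208 + 4·-424 = -4128
  a_14 = 1·-4128 + -3·1912 + 0·1448 + 4·-208 = -10696

1,-3,0,4 ; -10696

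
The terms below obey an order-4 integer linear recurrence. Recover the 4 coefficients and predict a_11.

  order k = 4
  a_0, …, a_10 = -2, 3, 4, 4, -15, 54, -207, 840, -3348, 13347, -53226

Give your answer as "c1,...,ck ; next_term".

  a_4 = -3·4 + 3·4 + -3·3 + 3·-2 = -15
  a_5 = -3·-15 + 3·4 + -3·4 + 3·3 = 54
  a_6 = -3·54 + 3·-15 + -3·4 + 3·4 = -207
  a_7 = -3·-207 + 3·54 + -3·-15 + 3·4 = 840
  a_8 = -3·840 + 3·-207 + -3·54 + 3·-15 = -3348
  a_9 = -3·-3348 + 3·840 + -3·-207 + 3·54 = 13347
  a_10 = -3·13347 + 3·-3348 + -3·840 + 3·-207 = -53226
  a_11 = -3·-53226 + 3·13347 + -3·-3348 + 3·840 = 212283

-3,3,-3,3 ; 212283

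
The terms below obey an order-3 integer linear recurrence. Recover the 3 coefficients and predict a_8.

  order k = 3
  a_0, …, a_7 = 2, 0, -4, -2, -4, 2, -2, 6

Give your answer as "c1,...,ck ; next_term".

  a_3 = 0·-4 + 1·0 + -1·2 = -2
  a_4 = 0·-2 + 1·-4 + -1·0 = -4
  a_5 = 0·-4 + 1·-2 + -1·-4 = 2
  a_6 = 0·2 + 1·-4 + -1·-2 = -2
  a_7 = 0·-2 + 1·2 + -1·-4 = 6
  a_8 = 0·6 + 1·-2 + -1·2 = -4

0,1,-1 ; -4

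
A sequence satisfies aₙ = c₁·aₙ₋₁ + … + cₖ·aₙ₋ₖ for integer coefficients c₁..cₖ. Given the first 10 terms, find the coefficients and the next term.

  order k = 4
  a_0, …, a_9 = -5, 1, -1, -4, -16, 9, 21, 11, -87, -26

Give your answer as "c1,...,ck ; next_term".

0,-1,-2,3 ; 128

  a_4 = 0·-4 + -1·-1 + -2·1 + 3·-5 = -16
  a_5 = 0·-16 + -1·-4 + -2·-1 + 3·1 = 9
  a_6 = 0·9 + -1·-16 + -2·-4 + 3·-1 = 21
  a_7 = 0·21 + -1·9 + -2·-16 + 3·-4 = 11
  a_8 = 0·11 + -1·21 + -2·9 + 3·-16 = -87
  a_9 = 0·-87 + -1·11 + -2·21 + 3·9 = -26
  a_10 = 0·-26 + -1·-87 + -2·11 + 3·21 = 128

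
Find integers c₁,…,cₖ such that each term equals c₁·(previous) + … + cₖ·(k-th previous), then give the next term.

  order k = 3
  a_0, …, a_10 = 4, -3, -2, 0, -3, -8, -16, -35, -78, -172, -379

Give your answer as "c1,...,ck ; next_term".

2,0,1 ; -836

  a_3 = 2·-2 + 0·-3 + 1·4 = 0
  a_4 = 2·0 + 0·-2 + 1·-3 = -3
  a_5 = 2·-3 + 0·0 + 1·-2 = -8
  a_6 = 2·-8 + 0·-3 + 1·0 = -16
  a_7 = 2·-16 + 0·-8 + 1·-3 = -35
  a_8 = 2·-35 + 0·-16 + 1·-8 = -78
  a_9 = 2·-78 + 0·-35 + 1·-16 = -172
  a_10 = 2·-172 + 0·-78 + 1·-35 = -379
  a_11 = 2·-379 + 0·-172 + 1·-78 = -836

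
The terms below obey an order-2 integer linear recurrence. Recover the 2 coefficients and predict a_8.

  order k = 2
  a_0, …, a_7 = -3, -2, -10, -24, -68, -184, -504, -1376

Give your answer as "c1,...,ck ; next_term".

2,2 ; -3760

  a_2 = 2·-2 + 2·-3 = -10
  a_3 = 2·-10 + 2·-2 = -24
  a_4 = 2·-24 + 2·-10 = -68
  a_5 = 2·-68 + 2·-24 = -184
  a_6 = 2·-184 + 2·-68 = -504
  a_7 = 2·-504 + 2·-184 = -1376
  a_8 = 2·-1376 + 2·-504 = -3760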